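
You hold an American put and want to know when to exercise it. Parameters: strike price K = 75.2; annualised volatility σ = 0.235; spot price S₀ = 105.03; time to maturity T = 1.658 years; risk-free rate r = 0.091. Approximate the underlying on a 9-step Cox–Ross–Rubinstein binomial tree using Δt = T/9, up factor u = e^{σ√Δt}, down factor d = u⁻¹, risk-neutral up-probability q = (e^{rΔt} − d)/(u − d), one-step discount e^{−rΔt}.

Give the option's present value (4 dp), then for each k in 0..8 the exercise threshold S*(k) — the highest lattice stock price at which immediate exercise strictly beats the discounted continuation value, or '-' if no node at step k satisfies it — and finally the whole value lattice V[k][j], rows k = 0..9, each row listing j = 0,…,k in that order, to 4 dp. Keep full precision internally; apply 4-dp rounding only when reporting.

Δt=0.18422, u=1.10613, d=0.90406, q=0.55847, disc=e^(-rΔt)=0.98338
k=9 terminal: V=max(K-S,0) → 32.8290 23.3584 11.7709 0.0000 0.0000 0.0000 0.0000 0.0000 0.0000 0.0000
k=8: j=0 S=46.8677 intr=28.3323 cont=27.0821 V=28.3323[EX]; j=1 S=57.3434 intr=17.8566 cont=16.6064 V=17.8566[EX]; j=2 S=70.1606 intr=5.0394 cont=5.1108 V=5.1108[hold]; j=3 S=85.8427 intr=0.0000 cont=0.0000 V=0.0000[hold]; j=4 S=105.0300 intr=0.0000 cont=0.0000 V=0.0000[hold]; j=5 S=128.5060 intr=0.0000 cont=0.0000 V=0.0000[hold]; j=6 S=157.2292 intr=0.0000 cont=0.0000 V=0.0000[hold]; j=7 S=192.3725 intr=0.0000 cont=0.0000 V=0.0000[hold]; j=8 S=235.3710 intr=0.0000 cont=0.0000 V=0.0000[hold]  S*(8)=57.3434
k=7: j=0 S=51.8416 intr=23.3584 cont=22.1082 V=23.3584[EX]; j=1 S=63.4291 intr=11.7709 cont=10.5600 V=11.7709[EX]; j=2 S=77.6066 intr=0.0000 cont=2.2191 V=2.2191[hold]; j=3 S=94.9529 intr=0.0000 cont=0.0000 V=0.0000[hold]; j=4 S=116.1765 intr=0.0000 cont=0.0000 V=0.0000[hold]; j=5 S=142.1439 intr=0.0000 cont=0.0000 V=0.0000[hold]; j=6 S=173.9154 intr=0.0000 cont=0.0000 V=0.0000[hold]; j=7 S=212.7884 intr=0.0000 cont=0.0000 V=0.0000[hold]  S*(7)=63.4291
k=6: j=0 S=57.3434 intr=17.8566 cont=16.6064 V=17.8566[EX]; j=1 S=70.1606 intr=5.0394 cont=6.3295 V=6.3295[hold]; j=2 S=85.8427 intr=0.0000 cont=0.9635 V=0.9635[hold]; j=3 S=105.0300 intr=0.0000 cont=0.0000 V=0.0000[hold]; j=4 S=128.5060 intr=0.0000 cont=0.0000 V=0.0000[hold]; j=5 S=157.2292 intr=0.0000 cont=0.0000 V=0.0000[hold]; j=6 S=192.3725 intr=0.0000 cont=0.0000 V=0.0000[hold]  S*(6)=57.3434
k=5: j=0 S=63.4291 intr=11.7709 cont=11.2293 V=11.7709[EX]; j=1 S=77.6066 intr=0.0000 cont=3.2774 V=3.2774[hold]; j=2 S=94.9529 intr=0.0000 cont=0.4184 V=0.4184[hold]; j=3 S=116.1765 intr=0.0000 cont=0.0000 V=0.0000[hold]; j=4 S=142.1439 intr=0.0000 cont=0.0000 V=0.0000[hold]; j=5 S=173.9154 intr=0.0000 cont=0.0000 V=0.0000[hold]  S*(5)=63.4291
k=4: j=0 S=70.1606 intr=5.0394 cont=6.9107 V=6.9107[hold]; j=1 S=85.8427 intr=0.0000 cont=1.6528 V=1.6528[hold]; j=2 S=105.0300 intr=0.0000 cont=0.1816 V=0.1816[hold]; j=3 S=128.5060 intr=0.0000 cont=0.0000 V=0.0000[hold]; j=4 S=157.2292 intr=0.0000 cont=0.0000 V=0.0000[hold]  S*(4)=-
k=3: j=0 S=77.6066 intr=0.0000 cont=3.9083 V=3.9083[hold]; j=1 S=94.9529 intr=0.0000 cont=0.8174 V=0.8174[hold]; j=2 S=116.1765 intr=0.0000 cont=0.0789 V=0.0789[hold]; j=3 S=142.1439 intr=0.0000 cont=0.0000 V=0.0000[hold]  S*(3)=-
k=2: j=0 S=85.8427 intr=0.0000 cont=2.1458 V=2.1458[hold]; j=1 S=105.0300 intr=0.0000 cont=0.3982 V=0.3982[hold]; j=2 S=128.5060 intr=0.0000 cont=0.0342 V=0.0342[hold]  S*(2)=-
k=1: j=0 S=94.9529 intr=0.0000 cont=1.1504 V=1.1504[hold]; j=1 S=116.1765 intr=0.0000 cont=0.1917 V=0.1917[hold]  S*(1)=-
k=0: j=0 S=105.0300 intr=0.0000 cont=0.6048 V=0.6048[hold]  S*(0)=-

price = 0.6048
boundary = - - - - - 63.4291 57.3434 63.4291 57.3434
tree:
0.6048
1.1504 0.1917
2.1458 0.3982 0.0342
3.9083 0.8174 0.0789 0.0000
6.9107 1.6528 0.1816 0.0000 0.0000
11.7709 3.2774 0.4184 0.0000 0.0000 0.0000
17.8566 6.3295 0.9635 0.0000 0.0000 0.0000 0.0000
23.3584 11.7709 2.2191 0.0000 0.0000 0.0000 0.0000 0.0000
28.3323 17.8566 5.1108 0.0000 0.0000 0.0000 0.0000 0.0000 0.0000
32.8290 23.3584 11.7709 0.0000 0.0000 0.0000 0.0000 0.0000 0.0000 0.0000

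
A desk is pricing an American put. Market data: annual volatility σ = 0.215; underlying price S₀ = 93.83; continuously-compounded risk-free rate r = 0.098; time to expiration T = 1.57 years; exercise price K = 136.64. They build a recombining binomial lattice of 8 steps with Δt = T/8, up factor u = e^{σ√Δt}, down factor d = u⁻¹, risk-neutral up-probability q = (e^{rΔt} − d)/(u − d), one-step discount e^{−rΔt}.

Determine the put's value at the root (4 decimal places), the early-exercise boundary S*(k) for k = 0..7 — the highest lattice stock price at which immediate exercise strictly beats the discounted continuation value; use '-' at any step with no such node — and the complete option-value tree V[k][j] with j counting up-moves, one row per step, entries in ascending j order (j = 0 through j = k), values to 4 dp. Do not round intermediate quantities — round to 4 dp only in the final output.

Δt=0.19625  u=1.09993  d=0.90915  q=0.57799  discount=0.98095
step 8 (expiry): payoffs max(K−S,0) = 92.8449 83.6548 72.5362 59.0845 42.8100 23.1204 0.0000 0.0000 0.0000
step 7: (k=7,j=0): S=48.1715, (K−S)⁺=88.4685, hold=85.8657 ⇒ V=88.4685 exercise | (k=7,j=1): S=58.2800, (K−S)⁺=78.3600, hold=75.7572 ⇒ V=78.3600 exercise | (k=7,j=2): S=70.5096, (K−S)⁺=66.1304, hold=63.5276 ⇒ V=66.1304 exercise | (k=7,j=3): S=85.3055, (K−S)⁺=51.3345, hold=48.7316 ⇒ V=51.3345 exercise | (k=7,j=4): S=103.2063, (K−S)⁺=33.4337, hold=30.8309 ⇒ V=33.4337 exercise | (k=7,j=5): S=124.8634, (K−S)⁺=11.7766, hold=9.5711 ⇒ V=11.7766 exercise | (k=7,j=6): S=151.0651, (K−S)⁺=0.0000, hold=0.0000 ⇒ V=0.0000 continue | (k=7,j=7): S=182.7650, (K−S)⁺=0.0000, hold=0.0000 ⇒ V=0.0000 continue  boundary S*=124.8634
step 6: (k=6,j=0): S=52.9852, (K−S)⁺=83.6548, hold=81.0520 ⇒ V=83.6548 exercise | (k=6,j=1): S=64.1038, (K−S)⁺=72.5362, hold=69.9334 ⇒ V=72.5362 exercise | (k=6,j=2): S=77.5555, (K−S)⁺=59.0845, hold=56.4817 ⇒ V=59.0845 exercise | (k=6,j=3): S=93.8300, (K−S)⁺=42.8100, hold=40.2072 ⇒ V=42.8100 exercise | (k=6,j=4): S=113.5196, (K−S)⁺=23.1204, hold=20.5176 ⇒ V=23.1204 exercise | (k=6,j=5): S=137.3408, (K−S)⁺=0.0000, hold=4.8751 ⇒ V=4.8751 continue | (k=6,j=6): S=166.1608, (K−S)⁺=0.0000, hold=0.0000 ⇒ V=0.0000 continue  boundary S*=113.5196
step 5: (k=5,j=0): S=58.2800, (K−S)⁺=78.3600, hold=75.7572 ⇒ V=78.3600 exercise | (k=5,j=1): S=70.5096, (K−S)⁺=66.1304, hold=63.5276 ⇒ V=66.1304 exercise | (k=5,j=2): S=85.3055, (K−S)⁺=51.3345, hold=48.7316 ⇒ V=51.3345 exercise | (k=5,j=3): S=103.2063, (K−S)⁺=33.4337, hold=30.8309 ⇒ V=33.4337 exercise | (k=5,j=4): S=124.8634, (K−S)⁺=11.7766, hold=12.3353 ⇒ V=12.3353 continue | (k=5,j=5): S=151.0651, (K−S)⁺=0.0000, hold=2.0182 ⇒ V=2.0182 continue  boundary S*=103.2063
step 4: (k=4,j=0): S=64.1038, (K−S)⁺=72.5362, hold=69.9334 ⇒ V=72.5362 exercise | (k=4,j=1): S=77.5555, (K−S)⁺=59.0845, hold=56.4817 ⇒ V=59.0845 exercise | (k=4,j=2): S=93.8300, (K−S)⁺=42.8100, hold=40.2072 ⇒ V=42.8100 exercise | (k=4,j=3): S=113.5196, (K−S)⁺=23.1204, hold=20.8344 ⇒ V=23.1204 exercise | (k=4,j=4): S=137.3408, (K−S)⁺=0.0000, hold=6.2507 ⇒ V=6.2507 continue  boundary S*=113.5196
step 3: (k=3,j=0): S=70.5096, (K−S)⁺=66.1304, hold=63.5276 ⇒ V=66.1304 exercise | (k=3,j=1): S=85.3055, (K−S)⁺=51.3345, hold=48.7316 ⇒ V=51.3345 exercise | (k=3,j=2): S=103.2063, (K−S)⁺=33.4337, hold=30.8309 ⇒ V=33.4337 exercise | (k=3,j=3): S=124.8634, (K−S)⁺=11.7766, hold=13.1152 ⇒ V=13.1152 continue  boundary S*=103.2063
step 2: (k=2,j=0): S=77.5555, (K−S)⁺=59.0845, hold=56.4817 ⇒ V=59.0845 exercise | (k=2,j=1): S=93.8300, (K−S)⁺=42.8100, hold=40.2072 ⇒ V=42.8100 exercise | (k=2,j=2): S=113.5196, (K−S)⁺=23.1204, hold=21.2766 ⇒ V=23.1204 exercise  boundary S*=113.5196
step 1: (k=1,j=0): S=85.3055, (K−S)⁺=51.3345, hold=48.7316 ⇒ V=51.3345 exercise | (k=1,j=1): S=103.2063, (K−S)⁺=33.4337, hold=30.8309 ⇒ V=33.4337 exercise  boundary S*=103.2063
step 0: (k=0,j=0): S=93.8300, (K−S)⁺=42.8100, hold=40.2072 ⇒ V=42.8100 exercise  boundary S*=93.8300

price = 42.8100
boundary = 93.8300 103.2063 113.5196 103.2063 113.5196 103.2063 113.5196 124.8634
tree:
42.8100
51.3345 33.4337
59.0845 42.8100 23.1204
66.1304 51.3345 33.4337 13.1152
72.5362 59.0845 42.8100 23.1204 6.2507
78.3600 66.1304 51.3345 33.4337 12.3353 2.0182
83.6548 72.5362 59.0845 42.8100 23.1204 4.8751 0.0000
88.4685 78.3600 66.1304 51.3345 33.4337 11.7766 0.0000 0.0000
92.8449 83.6548 72.5362 59.0845 42.8100 23.1204 0.0000 0.0000 0.0000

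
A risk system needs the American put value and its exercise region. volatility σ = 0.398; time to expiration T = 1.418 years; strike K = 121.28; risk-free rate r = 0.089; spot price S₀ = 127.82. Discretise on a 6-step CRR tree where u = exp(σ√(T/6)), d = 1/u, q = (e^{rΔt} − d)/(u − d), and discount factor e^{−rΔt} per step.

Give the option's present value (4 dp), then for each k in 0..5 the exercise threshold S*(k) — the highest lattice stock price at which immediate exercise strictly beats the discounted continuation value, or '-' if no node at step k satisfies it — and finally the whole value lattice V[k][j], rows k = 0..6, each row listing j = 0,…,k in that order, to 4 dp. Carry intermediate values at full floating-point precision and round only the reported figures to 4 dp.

Δt=0.23633  u=1.21347  d=0.82408  q=0.50637  discount=0.97919
step 6 (expiry): payoffs max(K−S,0) = 81.2465 62.3302 34.4758 0.0000 0.0000 0.0000 0.0000
step 5: (k=5,j=0): S=48.5795, (K−S)⁺=72.7005, hold=70.1762 ⇒ V=72.7005 exercise | (k=5,j=1): S=71.5338, (K−S)⁺=49.7462, hold=47.2219 ⇒ V=49.7462 exercise | (k=5,j=2): S=105.3343, (K−S)⁺=15.9457, hold=16.6641 ⇒ V=16.6641 continue | (k=5,j=3): S=155.1058, (K−S)⁺=0.0000, hold=0.0000 ⇒ V=0.0000 continue | (k=5,j=4): S=228.3948, (K−S)⁺=0.0000, hold=0.0000 ⇒ V=0.0000 continue | (k=5,j=5): S=336.3136, (K−S)⁺=0.0000, hold=0.0000 ⇒ V=0.0000 continue  boundary S*=71.5338
step 4: (k=4,j=0): S=58.9498, (K−S)⁺=62.3302, hold=59.8059 ⇒ V=62.3302 exercise | (k=4,j=1): S=86.8042, (K−S)⁺=34.4758, hold=32.3077 ⇒ V=34.4758 exercise | (k=4,j=2): S=127.8200, (K−S)⁺=0.0000, hold=8.0547 ⇒ V=8.0547 continue | (k=4,j=3): S=188.2162, (K−S)⁺=0.0000, hold=0.0000 ⇒ V=0.0000 continue | (k=4,j=4): S=277.1503, (K−S)⁺=0.0000, hold=0.0000 ⇒ V=0.0000 continue  boundary S*=86.8042
step 3: (k=3,j=0): S=71.5338, (K−S)⁺=49.7462, hold=47.2219 ⇒ V=49.7462 exercise | (k=3,j=1): S=105.3343, (K−S)⁺=15.9457, hold=20.6579 ⇒ V=20.6579 continue | (k=3,j=2): S=155.1058, (K−S)⁺=0.0000, hold=3.8933 ⇒ V=3.8933 continue | (k=3,j=3): S=228.3948, (K−S)⁺=0.0000, hold=0.0000 ⇒ V=0.0000 continue  boundary S*=71.5338
step 2: (k=2,j=0): S=86.8042, (K−S)⁺=34.4758, hold=34.2879 ⇒ V=34.4758 exercise | (k=2,j=1): S=127.8200, (K−S)⁺=0.0000, hold=11.9156 ⇒ V=11.9156 continue | (k=2,j=2): S=188.2162, (K−S)⁺=0.0000, hold=1.8819 ⇒ V=1.8819 continue  boundary S*=86.8042
step 1: (k=1,j=0): S=105.3343, (K−S)⁺=15.9457, hold=22.5722 ⇒ V=22.5722 continue | (k=1,j=1): S=155.1058, (K−S)⁺=0.0000, hold=6.6925 ⇒ V=6.6925 continue  boundary S*=-
step 0: (k=0,j=0): S=127.8200, (K−S)⁺=0.0000, hold=14.2288 ⇒ V=14.2288 continue  boundary S*=-

price = 14.2288
boundary = - - 86.8042 71.5338 86.8042 71.5338
tree:
14.2288
22.5722 6.6925
34.4758 11.9156 1.8819
49.7462 20.6579 3.8933 0.0000
62.3302 34.4758 8.0547 0.0000 0.0000
72.7005 49.7462 16.6641 0.0000 0.0000 0.0000
81.2465 62.3302 34.4758 0.0000 0.0000 0.0000 0.0000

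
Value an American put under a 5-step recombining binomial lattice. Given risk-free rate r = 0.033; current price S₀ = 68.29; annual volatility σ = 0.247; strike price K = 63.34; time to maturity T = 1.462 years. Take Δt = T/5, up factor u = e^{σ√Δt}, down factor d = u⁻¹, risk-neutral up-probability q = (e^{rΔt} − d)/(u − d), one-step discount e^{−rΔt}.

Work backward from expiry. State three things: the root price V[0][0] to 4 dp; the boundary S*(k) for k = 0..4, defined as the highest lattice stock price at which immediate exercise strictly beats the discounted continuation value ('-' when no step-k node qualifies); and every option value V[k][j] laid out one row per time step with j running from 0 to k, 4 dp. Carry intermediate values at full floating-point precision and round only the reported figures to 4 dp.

params: Δt=0.29240 u=1.14289 d=0.87497 q=0.50285 e^(-rΔt)=0.99040
t_5 payoffs: 28.3190 17.5954 3.5881 0.0000 0.0000 0.0000
t_4: node(4,0) S=40.0253 payoff=23.3147 vs cont=22.7064 → 23.3147 [stop]  node(4,1) S=52.2812 payoff=11.0588 vs cont=10.4505 → 11.0588 [stop]  node(4,2) S=68.2900 payoff=0.0000 vs cont=1.7667 → 1.7667 [wait]  node(4,3) S=89.2007 payoff=0.0000 vs cont=0.0000 → 0.0000 [wait]  node(4,4) S=116.5144 payoff=0.0000 vs cont=0.0000 → 0.0000 [wait]  ⇒ S*(4)=52.2812
t_3: node(3,0) S=45.7446 payoff=17.5954 vs cont=16.9871 → 17.5954 [stop]  node(3,1) S=59.7519 payoff=3.5881 vs cont=6.3249 → 6.3249 [wait]  node(3,2) S=78.0482 payoff=0.0000 vs cont=0.8699 → 0.8699 [wait]  node(3,3) S=101.9469 payoff=0.0000 vs cont=0.0000 → 0.0000 [wait]  ⇒ S*(3)=45.7446
t_2: node(2,0) S=52.2812 payoff=11.0588 vs cont=11.8135 → 11.8135 [wait]  node(2,1) S=68.2900 payoff=0.0000 vs cont=3.5475 → 3.5475 [wait]  node(2,2) S=89.2007 payoff=0.0000 vs cont=0.4283 → 0.4283 [wait]  ⇒ S*(2)=-
t_1: node(1,0) S=59.7519 payoff=3.5881 vs cont=7.5834 → 7.5834 [wait]  node(1,1) S=78.0482 payoff=0.0000 vs cont=1.9600 → 1.9600 [wait]  ⇒ S*(1)=-
t_0: node(0,0) S=68.2900 payoff=0.0000 vs cont=4.7100 → 4.7100 [wait]  ⇒ S*(0)=-

price = 4.7100
boundary = - - - 45.7446 52.2812
tree:
4.7100
7.5834 1.9600
11.8135 3.5475 0.4283
17.5954 6.3249 0.8699 0.0000
23.3147 11.0588 1.7667 0.0000 0.0000
28.3190 17.5954 3.5881 0.0000 0.0000 0.0000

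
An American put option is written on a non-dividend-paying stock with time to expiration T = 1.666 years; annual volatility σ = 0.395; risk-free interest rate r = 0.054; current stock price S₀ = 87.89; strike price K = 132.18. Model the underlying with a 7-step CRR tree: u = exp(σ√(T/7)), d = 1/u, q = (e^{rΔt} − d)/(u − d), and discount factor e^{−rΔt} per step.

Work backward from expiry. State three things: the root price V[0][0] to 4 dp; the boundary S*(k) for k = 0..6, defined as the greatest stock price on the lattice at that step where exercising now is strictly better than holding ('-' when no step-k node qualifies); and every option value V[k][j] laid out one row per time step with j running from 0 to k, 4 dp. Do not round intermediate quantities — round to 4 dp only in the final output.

price = 46.1209
boundary = - 72.4853 59.7807 72.4853 87.8900 72.4853 87.8900
tree:
46.1209
59.6947 32.9558
72.3993 45.1925 20.8575
82.8772 59.6947 31.0180 10.6387
91.5186 72.3993 44.2900 17.7702 3.3596
98.6454 82.8772 59.6947 28.7387 6.6120 0.0000
104.5231 91.5186 72.3993 44.2900 13.0132 0.0000 0.0000
109.3706 98.6454 82.8772 59.6947 25.6115 0.0000 0.0000 0.0000

params: Δt=0.23800 u=1.21252 d=0.82473 q=0.48533 e^(-rΔt)=0.98723
t_7 payoffs: 109.3706 98.6454 82.8772 59.6947 25.6115 0.0000 0.0000 0.0000
t_6: node(6,0) S=27.6569 payoff=104.5231 vs cont=102.8352 → 104.5231 [stop]  node(6,1) S=40.6614 payoff=91.5186 vs cont=89.8307 → 91.5186 [stop]  node(6,2) S=59.7807 payoff=72.3993 vs cont=70.7114 → 72.3993 [stop]  node(6,3) S=87.8900 payoff=44.2900 vs cont=42.6021 → 44.2900 [stop]  node(6,4) S=129.2165 payoff=2.9635 vs cont=13.0132 → 13.0132 [wait]  node(6,5) S=189.9751 payoff=0.0000 vs cont=0.0000 → 0.0000 [wait]  node(6,6) S=279.3027 payoff=0.0000 vs cont=0.0000 → 0.0000 [wait]  ⇒ S*(6)=87.8900
t_5: node(5,0) S=33.5346 payoff=98.6454 vs cont=96.9575 → 98.6454 [stop]  node(5,1) S=49.3028 payoff=82.8772 vs cont=81.1893 → 82.8772 [stop]  node(5,2) S=72.4853 payoff=59.6947 vs cont=58.0068 → 59.6947 [stop]  node(5,3) S=106.5685 payoff=25.6115 vs cont=28.7387 → 28.7387 [wait]  node(5,4) S=156.6778 payoff=0.0000 vs cont=6.6120 → 6.6120 [wait]  node(5,5) S=230.3488 payoff=0.0000 vs cont=0.0000 → 0.0000 [wait]  ⇒ S*(5)=72.4853
t_4: node(4,0) S=40.6614 payoff=91.5186 vs cont=89.8307 → 91.5186 [stop]  node(4,1) S=59.7807 payoff=72.3993 vs cont=70.7114 → 72.3993 [stop]  node(4,2) S=87.8900 payoff=44.2900 vs cont=44.1004 → 44.2900 [stop]  node(4,3) S=129.2165 payoff=2.9635 vs cont=17.7702 → 17.7702 [wait]  node(4,4) S=189.9751 payoff=0.0000 vs cont=3.3596 → 3.3596 [wait]  ⇒ S*(4)=87.8900
t_3: node(3,0) S=49.3028 payoff=82.8772 vs cont=81.1893 → 82.8772 [stop]  node(3,1) S=72.4853 payoff=59.6947 vs cont=58.0068 → 59.6947 [stop]  node(3,2) S=106.5685 payoff=25.6115 vs cont=31.0180 → 31.0180 [wait]  node(3,3) S=156.6778 payoff=0.0000 vs cont=10.6387 → 10.6387 [wait]  ⇒ S*(3)=72.4853
t_2: node(2,0) S=59.7807 payoff=72.3993 vs cont=70.7114 → 72.3993 [stop]  node(2,1) S=87.8900 payoff=44.2900 vs cont=45.1925 → 45.1925 [wait]  node(2,2) S=129.2165 payoff=2.9635 vs cont=20.8575 → 20.8575 [wait]  ⇒ S*(2)=59.7807
t_1: node(1,0) S=72.4853 payoff=59.6947 vs cont=58.4392 → 59.6947 [stop]  node(1,1) S=106.5685 payoff=25.6115 vs cont=32.9558 → 32.9558 [wait]  ⇒ S*(1)=72.4853
t_0: node(0,0) S=87.8900 payoff=44.2900 vs cont=46.1209 → 46.1209 [wait]  ⇒ S*(0)=-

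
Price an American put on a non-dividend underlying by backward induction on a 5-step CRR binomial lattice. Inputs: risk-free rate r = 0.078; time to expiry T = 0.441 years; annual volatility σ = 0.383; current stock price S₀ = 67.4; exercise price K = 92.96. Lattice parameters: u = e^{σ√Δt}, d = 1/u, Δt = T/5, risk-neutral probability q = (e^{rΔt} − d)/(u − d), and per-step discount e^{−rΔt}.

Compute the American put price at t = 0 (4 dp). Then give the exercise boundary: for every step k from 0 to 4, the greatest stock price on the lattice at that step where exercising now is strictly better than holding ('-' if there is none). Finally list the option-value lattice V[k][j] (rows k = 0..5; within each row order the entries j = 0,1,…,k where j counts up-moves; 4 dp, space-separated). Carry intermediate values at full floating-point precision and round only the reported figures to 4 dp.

price = 25.5600
boundary = 67.4000 60.1535 67.4000 75.5194 67.4000
tree:
25.5600
32.8065 18.0057
39.2739 25.5600 10.7555
45.0459 32.8065 17.4406 4.2684
50.1974 39.2739 25.5600 8.6280 0.0000
54.7950 45.0459 32.8065 17.4406 0.0000 0.0000

params: Δt=0.08820 u=1.12047 d=0.89249 q=0.50187 e^(-rΔt)=0.99314
t_5 payoffs: 54.7950 45.0459 32.8065 17.4406 0.0000 0.0000
t_4: node(4,0) S=42.7626 payoff=50.1974 vs cont=49.5601 → 50.1974 [stop]  node(4,1) S=53.6861 payoff=39.2739 vs cont=38.6365 → 39.2739 [stop]  node(4,2) S=67.4000 payoff=25.5600 vs cont=24.9227 → 25.5600 [stop]  node(4,3) S=84.6170 payoff=8.3430 vs cont=8.6280 → 8.6280 [wait]  node(4,4) S=106.2320 payoff=0.0000 vs cont=0.0000 → 0.0000 [wait]  ⇒ S*(4)=67.4000
t_3: node(3,0) S=47.9141 payoff=45.0459 vs cont=44.4086 → 45.0459 [stop]  node(3,1) S=60.1535 payoff=32.8065 vs cont=32.1692 → 32.8065 [stop]  node(3,2) S=75.5194 payoff=17.4406 vs cont=16.9453 → 17.4406 [stop]  node(3,3) S=94.8105 payoff=0.0000 vs cont=4.2684 → 4.2684 [wait]  ⇒ S*(3)=75.5194
t_2: node(2,0) S=53.6861 payoff=39.2739 vs cont=38.6365 → 39.2739 [stop]  node(2,1) S=67.4000 payoff=25.5600 vs cont=24.9227 → 25.5600 [stop]  node(2,2) S=84.6170 payoff=8.3430 vs cont=10.7555 → 10.7555 [wait]  ⇒ S*(2)=67.4000
t_1: node(1,0) S=60.1535 payoff=32.8065 vs cont=32.1692 → 32.8065 [stop]  node(1,1) S=75.5194 payoff=17.4406 vs cont=18.0057 → 18.0057 [wait]  ⇒ S*(1)=60.1535
t_0: node(0,0) S=67.4000 payoff=25.5600 vs cont=25.2044 → 25.5600 [stop]  ⇒ S*(0)=67.4000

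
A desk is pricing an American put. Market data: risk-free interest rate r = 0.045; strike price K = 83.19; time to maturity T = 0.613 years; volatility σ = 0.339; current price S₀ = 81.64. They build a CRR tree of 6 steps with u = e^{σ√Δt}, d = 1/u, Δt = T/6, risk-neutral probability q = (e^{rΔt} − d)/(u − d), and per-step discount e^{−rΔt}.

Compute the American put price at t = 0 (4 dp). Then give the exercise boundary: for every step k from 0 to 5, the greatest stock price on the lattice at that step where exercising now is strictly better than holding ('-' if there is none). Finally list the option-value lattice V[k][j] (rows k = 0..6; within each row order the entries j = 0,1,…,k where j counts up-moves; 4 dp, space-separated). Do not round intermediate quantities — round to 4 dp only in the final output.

params: Δt=0.10217 u=1.11444 d=0.89731 q=0.49416 e^(-rΔt)=0.99541
t_6 payoffs: 40.5761 30.2640 17.4566 1.5500 0.0000 0.0000 0.0000
t_5: node(5,0) S=47.4909 payoff=35.6991 vs cont=35.3175 → 35.6991 [stop]  node(5,1) S=58.9831 payoff=24.2069 vs cont=23.8253 → 24.2069 [stop]  node(5,2) S=73.2562 payoff=9.9338 vs cont=9.5522 → 9.9338 [stop]  node(5,3) S=90.9833 payoff=0.0000 vs cont=0.7805 → 0.7805 [wait]  node(5,4) S=113.0001 payoff=0.0000 vs cont=0.0000 → 0.0000 [wait]  node(5,5) S=140.3446 payoff=0.0000 vs cont=0.0000 → 0.0000 [wait]  ⇒ S*(5)=73.2562
t_4: node(4,0) S=52.9260 payoff=30.2640 vs cont=29.8824 → 30.2640 [stop]  node(4,1) S=65.7334 payoff=17.4566 vs cont=17.0750 → 17.4566 [stop]  node(4,2) S=81.6400 payoff=1.5500 vs cont=5.3858 → 5.3858 [wait]  node(4,3) S=101.3958 payoff=0.0000 vs cont=0.3930 → 0.3930 [wait]  node(4,4) S=125.9323 payoff=0.0000 vs cont=0.0000 → 0.0000 [wait]  ⇒ S*(4)=65.7334
t_3: node(3,0) S=58.9831 payoff=24.2069 vs cont=23.8253 → 24.2069 [stop]  node(3,1) S=73.2562 payoff=9.9338 vs cont=11.4390 → 11.4390 [wait]  node(3,2) S=90.9833 payoff=0.0000 vs cont=2.9051 → 2.9051 [wait]  node(3,3) S=113.0001 payoff=0.0000 vs cont=0.1979 → 0.1979 [wait]  ⇒ S*(3)=58.9831
t_2: node(2,0) S=65.7334 payoff=17.4566 vs cont=17.8154 → 17.8154 [wait]  node(2,1) S=81.6400 payoff=1.5500 vs cont=7.1888 → 7.1888 [wait]  node(2,2) S=101.3958 payoff=0.0000 vs cont=1.5601 → 1.5601 [wait]  ⇒ S*(2)=-
t_1: node(1,0) S=73.2562 payoff=9.9338 vs cont=12.5065 → 12.5065 [wait]  node(1,1) S=90.9833 payoff=0.0000 vs cont=4.3871 → 4.3871 [wait]  ⇒ S*(1)=-
t_0: node(0,0) S=81.6400 payoff=1.5500 vs cont=8.4553 → 8.4553 [wait]  ⇒ S*(0)=-

price = 8.4553
boundary = - - - 58.9831 65.7334 73.2562
tree:
8.4553
12.5065 4.3871
17.8154 7.1888 1.5601
24.2069 11.4390 2.9051 0.1979
30.2640 17.4566 5.3858 0.3930 0.0000
35.6991 24.2069 9.9338 0.7805 0.0000 0.0000
40.5761 30.2640 17.4566 1.5500 0.0000 0.0000 0.0000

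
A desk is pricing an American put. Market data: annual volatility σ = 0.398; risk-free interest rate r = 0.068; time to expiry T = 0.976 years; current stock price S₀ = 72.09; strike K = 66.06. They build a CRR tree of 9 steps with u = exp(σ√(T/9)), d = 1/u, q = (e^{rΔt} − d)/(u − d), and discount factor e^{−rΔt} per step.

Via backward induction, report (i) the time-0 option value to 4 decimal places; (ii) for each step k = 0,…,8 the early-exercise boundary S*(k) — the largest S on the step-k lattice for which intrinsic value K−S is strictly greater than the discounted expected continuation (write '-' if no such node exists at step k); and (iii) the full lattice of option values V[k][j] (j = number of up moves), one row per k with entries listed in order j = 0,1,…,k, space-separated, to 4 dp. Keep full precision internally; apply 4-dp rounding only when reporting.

params: Δt=0.10844 u=1.14004 d=0.87716 q=0.49544 e^(-rΔt)=0.99265
t_9 payoffs: 43.8991 37.2576 28.6256 17.4067 2.8255 0.0000 0.0000 0.0000 0.0000 0.0000
t_8: node(8,0) S=25.2644 payoff=40.7956 vs cont=40.3103 → 40.7956 [stop]  node(8,1) S=32.8360 payoff=33.2240 vs cont=32.7387 → 33.2240 [stop]  node(8,2) S=42.6768 payoff=23.3832 vs cont=22.8979 → 23.3832 [stop]  node(8,3) S=55.4668 payoff=10.5932 vs cont=10.1078 → 10.5932 [stop]  node(8,4) S=72.0900 payoff=0.0000 vs cont=1.4152 → 1.4152 [wait]  node(8,5) S=93.6950 payoff=0.0000 vs cont=0.0000 → 0.0000 [wait]  node(8,6) S=121.7750 payoff=0.0000 vs cont=0.0000 → 0.0000 [wait]  node(8,7) S=158.2705 payoff=0.0000 vs cont=0.0000 → 0.0000 [wait]  node(8,8) S=205.7034 payoff=0.0000 vs cont=0.0000 → 0.0000 [wait]  ⇒ S*(8)=55.4668
t_7: node(7,0) S=28.8024 payoff=37.2576 vs cont=36.7722 → 37.2576 [stop]  node(7,1) S=37.4344 payoff=28.6256 vs cont=28.1402 → 28.6256 [stop]  node(7,2) S=48.6533 payoff=17.4067 vs cont=16.9213 → 17.4067 [stop]  node(7,3) S=63.2345 payoff=2.8255 vs cont=6.0016 → 6.0016 [wait]  node(7,4) S=82.1856 payoff=0.0000 vs cont=0.7088 → 0.7088 [wait]  node(7,5) S=106.8163 payoff=0.0000 vs cont=0.0000 → 0.0000 [wait]  node(7,6) S=138.8286 payoff=0.0000 vs cont=0.0000 → 0.0000 [wait]  node(7,7) S=180.4350 payoff=0.0000 vs cont=0.0000 → 0.0000 [wait]  ⇒ S*(7)=48.6533
t_6: node(6,0) S=32.8360 payoff=33.2240 vs cont=32.7387 → 33.2240 [stop]  node(6,1) S=42.6768 payoff=23.3832 vs cont=22.8979 → 23.3832 [stop]  node(6,2) S=55.4668 payoff=10.5932 vs cont=11.6698 → 11.6698 [wait]  node(6,3) S=72.0900 payoff=0.0000 vs cont=3.3545 → 3.3545 [wait]  node(6,4) S=93.6950 payoff=0.0000 vs cont=0.3550 → 0.3550 [wait]  node(6,5) S=121.7750 payoff=0.0000 vs cont=0.0000 → 0.0000 [wait]  node(6,6) S=158.2705 payoff=0.0000 vs cont=0.0000 → 0.0000 [wait]  ⇒ S*(6)=42.6768
t_5: node(5,0) S=37.4344 payoff=28.6256 vs cont=28.1402 → 28.6256 [stop]  node(5,1) S=48.6533 payoff=17.4067 vs cont=17.4508 → 17.4508 [wait]  node(5,2) S=63.2345 payoff=2.8255 vs cont=7.4947 → 7.4947 [wait]  node(5,3) S=82.1856 payoff=0.0000 vs cont=1.8547 → 1.8547 [wait]  node(5,4) S=106.8163 payoff=0.0000 vs cont=0.1778 → 0.1778 [wait]  node(5,5) S=138.8286 payoff=0.0000 vs cont=0.0000 → 0.0000 [wait]  ⇒ S*(5)=37.4344
t_4: node(4,0) S=42.6768 payoff=23.3832 vs cont=22.9196 → 23.3832 [stop]  node(4,1) S=55.4668 payoff=10.5932 vs cont=12.4262 → 12.4262 [wait]  node(4,2) S=72.0900 payoff=0.0000 vs cont=4.6659 → 4.6659 [wait]  node(4,3) S=93.6950 payoff=0.0000 vs cont=1.0164 → 1.0164 [wait]  node(4,4) S=121.7750 payoff=0.0000 vs cont=0.0891 → 0.0891 [wait]  ⇒ S*(4)=42.6768
t_3: node(3,0) S=48.6533 payoff=17.4067 vs cont=17.8228 → 17.8228 [wait]  node(3,1) S=63.2345 payoff=2.8255 vs cont=8.5184 → 8.5184 [wait]  node(3,2) S=82.1856 payoff=0.0000 vs cont=2.8368 → 2.8368 [wait]  node(3,3) S=106.8163 payoff=0.0000 vs cont=0.5529 → 0.5529 [wait]  ⇒ S*(3)=-
t_2: node(2,0) S=55.4668 payoff=10.5932 vs cont=13.1160 → 13.1160 [wait]  node(2,1) S=72.0900 payoff=0.0000 vs cont=5.6617 → 5.6617 [wait]  node(2,2) S=93.6950 payoff=0.0000 vs cont=1.6927 → 1.6927 [wait]  ⇒ S*(2)=-
t_1: node(1,0) S=63.2345 payoff=2.8255 vs cont=9.3536 → 9.3536 [wait]  node(1,1) S=82.1856 payoff=0.0000 vs cont=3.6682 → 3.6682 [wait]  ⇒ S*(1)=-
t_0: node(0,0) S=72.0900 payoff=0.0000 vs cont=6.4888 → 6.4888 [wait]  ⇒ S*(0)=-

price = 6.4888
boundary = - - - - 42.6768 37.4344 42.6768 48.6533 55.4668
tree:
6.4888
9.3536 3.6682
13.1160 5.6617 1.6927
17.8228 8.5184 2.8368 0.5529
23.3832 12.4262 4.6659 1.0164 0.0891
28.6256 17.4508 7.4947 1.8547 0.1778 0.0000
33.2240 23.3832 11.6698 3.3545 0.3550 0.0000 0.0000
37.2576 28.6256 17.4067 6.0016 0.7088 0.0000 0.0000 0.0000
40.7956 33.2240 23.3832 10.5932 1.4152 0.0000 0.0000 0.0000 0.0000
43.8991 37.2576 28.6256 17.4067 2.8255 0.0000 0.0000 0.0000 0.0000 0.0000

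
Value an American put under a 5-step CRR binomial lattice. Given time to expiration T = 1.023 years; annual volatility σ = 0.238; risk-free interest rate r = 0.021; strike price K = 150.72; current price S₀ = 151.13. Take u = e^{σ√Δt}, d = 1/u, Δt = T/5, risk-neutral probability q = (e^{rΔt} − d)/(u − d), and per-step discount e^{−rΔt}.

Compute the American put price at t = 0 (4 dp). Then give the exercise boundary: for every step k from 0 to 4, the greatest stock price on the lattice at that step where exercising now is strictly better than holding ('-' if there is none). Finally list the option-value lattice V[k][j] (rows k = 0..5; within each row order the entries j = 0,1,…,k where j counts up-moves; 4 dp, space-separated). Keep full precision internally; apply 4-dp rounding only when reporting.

Δt=0.20460  u=1.11366  d=0.89794  q=0.49307  discount=0.99571
step 5 (expiry): payoffs max(K−S,0) = 62.4967 41.3016 15.0146 0.0000 0.0000 0.0000
step 4: (k=4,j=0): S=98.2509, (K−S)⁺=52.4691, hold=51.8229 ⇒ V=52.4691 exercise | (k=4,j=1): S=121.8551, (K−S)⁺=28.8649, hold=28.2187 ⇒ V=28.8649 exercise | (k=4,j=2): S=151.1300, (K−S)⁺=0.0000, hold=7.5787 ⇒ V=7.5787 continue | (k=4,j=3): S=187.4380, (K−S)⁺=0.0000, hold=0.0000 ⇒ V=0.0000 continue | (k=4,j=4): S=232.4688, (K−S)⁺=0.0000, hold=0.0000 ⇒ V=0.0000 continue  boundary S*=121.8551
step 3: (k=3,j=0): S=109.4184, (K−S)⁺=41.3016, hold=40.6554 ⇒ V=41.3016 exercise | (k=3,j=1): S=135.7054, (K−S)⁺=15.0146, hold=18.2905 ⇒ V=18.2905 continue | (k=3,j=2): S=168.3078, (K−S)⁺=0.0000, hold=3.8254 ⇒ V=3.8254 continue | (k=3,j=3): S=208.7426, (K−S)⁺=0.0000, hold=0.0000 ⇒ V=0.0000 continue  boundary S*=109.4184
step 2: (k=2,j=0): S=121.8551, (K−S)⁺=28.8649, hold=29.8270 ⇒ V=29.8270 continue | (k=2,j=1): S=151.1300, (K−S)⁺=0.0000, hold=11.1103 ⇒ V=11.1103 continue | (k=2,j=2): S=187.4380, (K−S)⁺=0.0000, hold=1.9309 ⇒ V=1.9309 continue  boundary S*=-
step 1: (k=1,j=0): S=135.7054, (K−S)⁺=15.0146, hold=20.5100 ⇒ V=20.5100 continue | (k=1,j=1): S=168.3078, (K−S)⁺=0.0000, hold=6.5559 ⇒ V=6.5559 continue  boundary S*=-
step 0: (k=0,j=0): S=151.1300, (K−S)⁺=0.0000, hold=13.5712 ⇒ V=13.5712 continue  boundary S*=-

price = 13.5712
boundary = - - - 109.4184 121.8551
tree:
13.5712
20.5100 6.5559
29.8270 11.1103 1.9309
41.3016 18.2905 3.8254 0.0000
52.4691 28.8649 7.5787 0.0000 0.0000
62.4967 41.3016 15.0146 0.0000 0.0000 0.0000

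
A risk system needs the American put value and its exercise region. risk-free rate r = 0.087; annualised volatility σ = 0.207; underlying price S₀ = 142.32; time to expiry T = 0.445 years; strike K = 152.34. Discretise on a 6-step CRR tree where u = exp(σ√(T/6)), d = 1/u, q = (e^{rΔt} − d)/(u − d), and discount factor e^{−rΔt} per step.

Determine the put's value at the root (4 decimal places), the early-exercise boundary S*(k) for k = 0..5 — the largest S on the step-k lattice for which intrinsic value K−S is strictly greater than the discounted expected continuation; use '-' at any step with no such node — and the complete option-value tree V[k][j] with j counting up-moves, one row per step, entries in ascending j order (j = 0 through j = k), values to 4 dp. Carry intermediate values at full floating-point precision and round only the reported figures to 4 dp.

price = 11.7741
boundary = - 134.5189 127.1454 134.5189 127.1454 134.5189
tree:
11.7741
17.8211 6.8311
25.1946 11.2698 3.1812
32.1640 17.8211 5.8969 0.9362
38.7513 25.1946 10.5410 2.0632 0.0000
44.9775 32.1640 17.8211 4.5468 0.0000 0.0000
50.8625 38.7513 25.1946 10.0200 0.0000 0.0000 0.0000

Δt=0.07417  u=1.05799  d=0.94519  q=0.54329  discount=0.99357
step 6 (expiry): payoffs max(K−S,0) = 50.8625 38.7513 25.1946 10.0200 0.0000 0.0000 0.0000
step 5: (k=5,j=0): S=107.3625, (K−S)⁺=44.9775, hold=43.9977 ⇒ V=44.9775 exercise | (k=5,j=1): S=120.1760, (K−S)⁺=32.1640, hold=31.1842 ⇒ V=32.1640 exercise | (k=5,j=2): S=134.5189, (K−S)⁺=17.8211, hold=16.8413 ⇒ V=17.8211 exercise | (k=5,j=3): S=150.5735, (K−S)⁺=1.7665, hold=4.5468 ⇒ V=4.5468 continue | (k=5,j=4): S=168.5443, (K−S)⁺=0.0000, hold=0.0000 ⇒ V=0.0000 continue | (k=5,j=5): S=188.6598, (K−S)⁺=0.0000, hold=0.0000 ⇒ V=0.0000 continue  boundary S*=134.5189
step 4: (k=4,j=0): S=113.5887, (K−S)⁺=38.7513, hold=37.7715 ⇒ V=38.7513 exercise | (k=4,j=1): S=127.1454, (K−S)⁺=25.1946, hold=24.2148 ⇒ V=25.1946 exercise | (k=4,j=2): S=142.3200, (K−S)⁺=10.0200, hold=10.5410 ⇒ V=10.5410 continue | (k=4,j=3): S=159.3057, (K−S)⁺=0.0000, hold=2.0632 ⇒ V=2.0632 continue | (k=4,j=4): S=178.3186, (K−S)⁺=0.0000, hold=0.0000 ⇒ V=0.0000 continue  boundary S*=127.1454
step 3: (k=3,j=0): S=120.1760, (K−S)⁺=32.1640, hold=31.1842 ⇒ V=32.1640 exercise | (k=3,j=1): S=134.5189, (K−S)⁺=17.8211, hold=17.1225 ⇒ V=17.8211 exercise | (k=3,j=2): S=150.5735, (K−S)⁺=1.7665, hold=5.8969 ⇒ V=5.8969 continue | (k=3,j=3): S=168.5443, (K−S)⁺=0.0000, hold=0.9362 ⇒ V=0.9362 continue  boundary S*=134.5189
step 2: (k=2,j=0): S=127.1454, (K−S)⁺=25.1946, hold=24.2148 ⇒ V=25.1946 exercise | (k=2,j=1): S=142.3200, (K−S)⁺=10.0200, hold=11.2698 ⇒ V=11.2698 continue | (k=2,j=2): S=159.3057, (K−S)⁺=0.0000, hold=3.1812 ⇒ V=3.1812 continue  boundary S*=127.1454
step 1: (k=1,j=0): S=134.5189, (K−S)⁺=17.8211, hold=17.5159 ⇒ V=17.8211 exercise | (k=1,j=1): S=150.5735, (K−S)⁺=1.7665, hold=6.8311 ⇒ V=6.8311 continue  boundary S*=134.5189
step 0: (k=0,j=0): S=142.3200, (K−S)⁺=10.0200, hold=11.7741 ⇒ V=11.7741 continue  boundary S*=-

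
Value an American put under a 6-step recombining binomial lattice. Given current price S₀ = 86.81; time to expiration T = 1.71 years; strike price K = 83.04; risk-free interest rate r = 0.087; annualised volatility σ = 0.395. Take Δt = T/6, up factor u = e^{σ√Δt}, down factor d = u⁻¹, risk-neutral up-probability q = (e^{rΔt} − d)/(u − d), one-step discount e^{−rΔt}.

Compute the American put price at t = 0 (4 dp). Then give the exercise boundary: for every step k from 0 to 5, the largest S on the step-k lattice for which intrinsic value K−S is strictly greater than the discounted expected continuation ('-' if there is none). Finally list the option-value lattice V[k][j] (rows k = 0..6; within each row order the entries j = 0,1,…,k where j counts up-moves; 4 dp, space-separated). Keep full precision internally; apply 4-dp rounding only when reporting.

params: Δt=0.28500 u=1.23475 d=0.80988 q=0.50656 e^(-rΔt)=0.97551
t_6 payoffs: 58.5445 45.6937 26.1012 0.0000 0.0000 0.0000 0.0000
t_5: node(5,0) S=30.2459 payoff=52.7941 vs cont=50.7604 → 52.7941 [stop]  node(5,1) S=46.1135 payoff=36.9265 vs cont=34.8929 → 36.9265 [stop]  node(5,2) S=70.3055 payoff=12.7345 vs cont=12.5639 → 12.7345 [stop]  node(5,3) S=107.1891 payoff=0.0000 vs cont=0.0000 → 0.0000 [wait]  node(5,4) S=163.4225 payoff=0.0000 vs cont=0.0000 → 0.0000 [wait]  node(5,5) S=249.1570 payoff=0.0000 vs cont=0.0000 → 0.0000 [wait]  ⇒ S*(5)=70.3055
t_4: node(4,0) S=37.3463 payoff=45.6937 vs cont=43.6601 → 45.6937 [stop]  node(4,1) S=56.9388 payoff=26.1012 vs cont=24.0675 → 26.1012 [stop]  node(4,2) S=86.8100 payoff=0.0000 vs cont=6.1298 → 6.1298 [wait]  node(4,3) S=132.3522 payoff=0.0000 vs cont=0.0000 → 0.0000 [wait]  node(4,4) S=201.7867 payoff=0.0000 vs cont=0.0000 → 0.0000 [wait]  ⇒ S*(4)=56.9388
t_3: node(3,0) S=46.1135 payoff=36.9265 vs cont=34.8929 → 36.9265 [stop]  node(3,1) S=70.3055 payoff=12.7345 vs cont=15.5929 → 15.5929 [wait]  node(3,2) S=107.1891 payoff=0.0000 vs cont=2.9506 → 2.9506 [wait]  node(3,3) S=163.4225 payoff=0.0000 vs cont=0.0000 → 0.0000 [wait]  ⇒ S*(3)=46.1135
t_2: node(2,0) S=56.9388 payoff=26.1012 vs cont=25.4800 → 26.1012 [stop]  node(2,1) S=86.8100 payoff=0.0000 vs cont=8.9637 → 8.9637 [wait]  node(2,2) S=132.3522 payoff=0.0000 vs cont=1.4203 → 1.4203 [wait]  ⇒ S*(2)=56.9388
t_1: node(1,0) S=70.3055 payoff=12.7345 vs cont=16.9934 → 16.9934 [wait]  node(1,1) S=107.1891 payoff=0.0000 vs cont=5.0166 → 5.0166 [wait]  ⇒ S*(1)=-
t_0: node(0,0) S=86.8100 payoff=0.0000 vs cont=10.6588 → 10.6588 [wait]  ⇒ S*(0)=-

price = 10.6588
boundary = - - 56.9388 46.1135 56.9388 70.3055
tree:
10.6588
16.9934 5.0166
26.1012 8.9637 1.4203
36.9265 15.5929 2.9506 0.0000
45.6937 26.1012 6.1298 0.0000 0.0000
52.7941 36.9265 12.7345 0.0000 0.0000 0.0000
58.5445 45.6937 26.1012 0.0000 0.0000 0.0000 0.0000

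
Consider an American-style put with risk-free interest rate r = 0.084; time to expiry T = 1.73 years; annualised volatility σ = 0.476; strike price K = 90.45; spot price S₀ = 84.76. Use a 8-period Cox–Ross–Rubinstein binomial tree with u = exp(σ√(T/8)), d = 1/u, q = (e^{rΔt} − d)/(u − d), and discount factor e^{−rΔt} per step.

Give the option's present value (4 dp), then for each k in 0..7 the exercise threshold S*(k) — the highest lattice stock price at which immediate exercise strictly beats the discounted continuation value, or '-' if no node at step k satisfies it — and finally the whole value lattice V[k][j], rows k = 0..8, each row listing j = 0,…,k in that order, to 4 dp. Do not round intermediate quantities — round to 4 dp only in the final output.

Δt=0.21625, u=1.24776, d=0.80143, q=0.48596, disc=e^(-rΔt)=0.98200
k=8 terminal: V=max(K-S,0) → 76.0244 67.9907 55.4827 36.0090 5.6900 0.0000 0.0000 0.0000 0.0000
k=7: j=0 S=17.9997 intr=72.4503 cont=70.8221 V=72.4503[EX]; j=1 S=28.0240 intr=62.4260 cont=60.7979 V=62.4260[EX]; j=2 S=43.6309 intr=46.8191 cont=45.1909 V=46.8191[EX]; j=3 S=67.9295 intr=22.5205 cont=20.8923 V=22.5205[EX]; j=4 S=105.7604 intr=0.0000 cont=2.8723 V=2.8723[hold]; j=5 S=164.6599 intr=0.0000 cont=0.0000 V=0.0000[hold]; j=6 S=256.3613 intr=0.0000 cont=0.0000 V=0.0000[hold]; j=7 S=399.1324 intr=0.0000 cont=0.0000 V=0.0000[hold]  S*(7)=67.9295
k=6: j=0 S=22.4593 intr=67.9907 cont=66.3625 V=67.9907[EX]; j=1 S=34.9673 intr=55.4827 cont=53.8545 V=55.4827[EX]; j=2 S=54.4410 intr=36.0090 cont=34.3808 V=36.0090[EX]; j=3 S=84.7600 intr=5.6900 cont=12.7388 V=12.7388[hold]; j=4 S=131.9640 intr=0.0000 cont=1.4499 V=1.4499[hold]; j=5 S=205.4566 intr=0.0000 cont=0.0000 V=0.0000[hold]; j=6 S=319.8783 intr=0.0000 cont=0.0000 V=0.0000[hold]  S*(6)=54.4410
k=5: j=0 S=28.0240 intr=62.4260 cont=60.7979 V=62.4260[EX]; j=1 S=43.6309 intr=46.8191 cont=45.1909 V=46.8191[EX]; j=2 S=67.9295 intr=22.5205 cont=24.2560 V=24.2560[hold]; j=3 S=105.7604 intr=0.0000 cont=7.1223 V=7.1223[hold]; j=4 S=164.6599 intr=0.0000 cont=0.7319 V=0.7319[hold]; j=5 S=256.3613 intr=0.0000 cont=0.0000 V=0.0000[hold]  S*(5)=43.6309
k=4: j=0 S=34.9673 intr=55.4827 cont=53.8545 V=55.4827[EX]; j=1 S=54.4410 intr=36.0090 cont=35.2090 V=36.0090[EX]; j=2 S=84.7600 intr=5.6900 cont=15.6430 V=15.6430[hold]; j=3 S=131.9640 intr=0.0000 cont=3.9445 V=3.9445[hold]; j=4 S=205.4566 intr=0.0000 cont=0.3694 V=0.3694[hold]  S*(4)=54.4410
k=3: j=0 S=43.6309 intr=46.8191 cont=45.1909 V=46.8191[EX]; j=1 S=67.9295 intr=22.5205 cont=25.6419 V=25.6419[hold]; j=2 S=105.7604 intr=0.0000 cont=9.7788 V=9.7788[hold]; j=3 S=164.6599 intr=0.0000 cont=2.1675 V=2.1675[hold]  S*(3)=43.6309
k=2: j=0 S=54.4410 intr=36.0090 cont=35.8704 V=36.0090[EX]; j=1 S=84.7600 intr=5.6900 cont=17.6103 V=17.6103[hold]; j=2 S=131.9640 intr=0.0000 cont=5.9706 V=5.9706[hold]  S*(2)=54.4410
k=1: j=0 S=67.9295 intr=22.5205 cont=26.5808 V=26.5808[hold]; j=1 S=105.7604 intr=0.0000 cont=11.7387 V=11.7387[hold]  S*(1)=-
k=0: j=0 S=84.7600 intr=5.6900 cont=19.0195 V=19.0195[hold]  S*(0)=-

price = 19.0195
boundary = - - 54.4410 43.6309 54.4410 43.6309 54.4410 67.9295
tree:
19.0195
26.5808 11.7387
36.0090 17.6103 5.9706
46.8191 25.6419 9.7788 2.1675
55.4827 36.0090 15.6430 3.9445 0.3694
62.4260 46.8191 24.2560 7.1223 0.7319 0.0000
67.9907 55.4827 36.0090 12.7388 1.4499 0.0000 0.0000
72.4503 62.4260 46.8191 22.5205 2.8723 0.0000 0.0000 0.0000
76.0244 67.9907 55.4827 36.0090 5.6900 0.0000 0.0000 0.0000 0.0000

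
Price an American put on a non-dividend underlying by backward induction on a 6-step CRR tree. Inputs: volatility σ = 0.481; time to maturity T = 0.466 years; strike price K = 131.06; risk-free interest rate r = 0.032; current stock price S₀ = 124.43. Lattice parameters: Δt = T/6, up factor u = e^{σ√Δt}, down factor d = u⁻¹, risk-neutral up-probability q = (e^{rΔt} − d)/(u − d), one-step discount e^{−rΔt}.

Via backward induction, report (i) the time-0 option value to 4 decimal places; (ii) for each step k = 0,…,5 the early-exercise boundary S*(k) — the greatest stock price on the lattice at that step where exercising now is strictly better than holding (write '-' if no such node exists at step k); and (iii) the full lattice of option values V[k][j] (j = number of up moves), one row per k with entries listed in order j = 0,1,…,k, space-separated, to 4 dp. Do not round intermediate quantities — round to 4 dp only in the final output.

price = 19.4568
boundary = - - - 83.2291 95.1682 108.8199
tree:
19.4568
27.2787 10.9406
36.9089 16.8114 4.5296
47.8309 25.0685 7.8019 0.9480
58.2722 35.8918 13.2749 1.8129 0.0000
67.4036 47.8309 22.2401 3.4669 0.0000 0.0000
75.3894 58.2722 35.8918 6.6300 0.0000 0.0000 0.0000

params: Δt=0.07767 u=1.14345 d=0.87455 q=0.47579 e^(-rΔt)=0.99752
t_6 payoffs: 75.3894 58.2722 35.8918 6.6300 0.0000 0.0000 0.0000
t_5: node(5,0) S=63.6564 payoff=67.4036 vs cont=67.0783 → 67.4036 [stop]  node(5,1) S=83.2291 payoff=47.8309 vs cont=47.5055 → 47.8309 [stop]  node(5,2) S=108.8199 payoff=22.2401 vs cont=21.9147 → 22.2401 [stop]  node(5,3) S=142.2793 payoff=0.0000 vs cont=3.4669 → 3.4669 [wait]  node(5,4) S=186.0265 payoff=0.0000 vs cont=0.0000 → 0.0000 [wait]  node(5,5) S=243.2249 payoff=0.0000 vs cont=0.0000 → 0.0000 [wait]  ⇒ S*(5)=108.8199
t_4: node(4,0) S=72.7878 payoff=58.2722 vs cont=57.9468 → 58.2722 [stop]  node(4,1) S=95.1682 payoff=35.8918 vs cont=35.5665 → 35.8918 [stop]  node(4,2) S=124.4300 payoff=6.6300 vs cont=13.2749 → 13.2749 [wait]  node(4,3) S=162.6890 payoff=0.0000 vs cont=1.8129 → 1.8129 [wait]  node(4,4) S=212.7117 payoff=0.0000 vs cont=0.0000 → 0.0000 [wait]  ⇒ S*(4)=95.1682
t_3: node(3,0) S=83.2291 payoff=47.8309 vs cont=47.5055 → 47.8309 [stop]  node(3,1) S=108.8199 payoff=22.2401 vs cont=25.0685 → 25.0685 [wait]  node(3,2) S=142.2793 payoff=0.0000 vs cont=7.8019 → 7.8019 [wait]  node(3,3) S=186.0265 payoff=0.0000 vs cont=0.9480 → 0.9480 [wait]  ⇒ S*(3)=83.2291
t_2: node(2,0) S=95.1682 payoff=35.8918 vs cont=36.9089 → 36.9089 [wait]  node(2,1) S=124.4300 payoff=6.6300 vs cont=16.8114 → 16.8114 [wait]  node(2,2) S=162.6890 payoff=0.0000 vs cont=4.5296 → 4.5296 [wait]  ⇒ S*(2)=-
t_1: node(1,0) S=108.8199 payoff=22.2401 vs cont=27.2787 → 27.2787 [wait]  node(1,1) S=142.2793 payoff=0.0000 vs cont=10.9406 → 10.9406 [wait]  ⇒ S*(1)=-
t_0: node(0,0) S=124.4300 payoff=6.6300 vs cont=19.4568 → 19.4568 [wait]  ⇒ S*(0)=-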